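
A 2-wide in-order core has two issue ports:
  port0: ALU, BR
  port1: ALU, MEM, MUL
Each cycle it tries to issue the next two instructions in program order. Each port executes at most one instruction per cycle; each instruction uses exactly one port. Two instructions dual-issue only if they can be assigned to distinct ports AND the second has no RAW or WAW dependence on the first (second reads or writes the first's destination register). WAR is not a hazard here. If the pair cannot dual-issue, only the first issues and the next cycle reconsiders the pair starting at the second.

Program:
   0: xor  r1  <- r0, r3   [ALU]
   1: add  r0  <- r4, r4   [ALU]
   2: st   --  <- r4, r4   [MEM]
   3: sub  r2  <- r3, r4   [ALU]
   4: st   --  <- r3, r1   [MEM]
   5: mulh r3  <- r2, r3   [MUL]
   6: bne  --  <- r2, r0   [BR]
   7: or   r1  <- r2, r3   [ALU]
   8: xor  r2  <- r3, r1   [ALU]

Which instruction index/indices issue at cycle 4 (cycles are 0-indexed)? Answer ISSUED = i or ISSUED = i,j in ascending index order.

ISSUED = 7

c0: i0&i1 xor.ALU+add.ALU  2-wide
c1: i2&i3 st.MEM+sub.ALU  2-wide
c2: i4 st.MEM  no-port MEM/MUL
c3: i5&i6 mulh.MUL+bne.BR  2-wide
c4: i7 or.ALU  RAW r1
c5: i8 xor.ALU  tail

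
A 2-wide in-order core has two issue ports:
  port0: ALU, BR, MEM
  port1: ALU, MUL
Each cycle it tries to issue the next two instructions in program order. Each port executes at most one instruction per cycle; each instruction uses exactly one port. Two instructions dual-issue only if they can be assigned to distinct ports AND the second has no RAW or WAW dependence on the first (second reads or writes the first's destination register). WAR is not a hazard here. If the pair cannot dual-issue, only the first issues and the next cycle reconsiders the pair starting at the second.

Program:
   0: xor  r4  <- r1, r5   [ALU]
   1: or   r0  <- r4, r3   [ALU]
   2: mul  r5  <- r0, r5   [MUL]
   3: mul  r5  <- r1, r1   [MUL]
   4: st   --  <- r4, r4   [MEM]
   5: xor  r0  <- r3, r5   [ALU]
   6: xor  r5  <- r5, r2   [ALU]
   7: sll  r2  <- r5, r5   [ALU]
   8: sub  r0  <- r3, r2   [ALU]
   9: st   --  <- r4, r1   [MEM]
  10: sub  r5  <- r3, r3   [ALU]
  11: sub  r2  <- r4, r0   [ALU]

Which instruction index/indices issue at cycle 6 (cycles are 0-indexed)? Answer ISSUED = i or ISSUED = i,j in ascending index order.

[0] i0  xor  -- RAW r4
[1] i1  or  -- RAW r0
[2] i2  mul  -- no-port MUL/MUL
[3] i3/i4  mul;st  -- 2-wide
[4] i5/i6  xor;xor  -- 2-wide
[5] i7  sll  -- RAW r2
[6] i8/i9  sub;st  -- 2-wide
[7] i10/i11  sub;sub  -- 2-wide

ISSUED = 8,9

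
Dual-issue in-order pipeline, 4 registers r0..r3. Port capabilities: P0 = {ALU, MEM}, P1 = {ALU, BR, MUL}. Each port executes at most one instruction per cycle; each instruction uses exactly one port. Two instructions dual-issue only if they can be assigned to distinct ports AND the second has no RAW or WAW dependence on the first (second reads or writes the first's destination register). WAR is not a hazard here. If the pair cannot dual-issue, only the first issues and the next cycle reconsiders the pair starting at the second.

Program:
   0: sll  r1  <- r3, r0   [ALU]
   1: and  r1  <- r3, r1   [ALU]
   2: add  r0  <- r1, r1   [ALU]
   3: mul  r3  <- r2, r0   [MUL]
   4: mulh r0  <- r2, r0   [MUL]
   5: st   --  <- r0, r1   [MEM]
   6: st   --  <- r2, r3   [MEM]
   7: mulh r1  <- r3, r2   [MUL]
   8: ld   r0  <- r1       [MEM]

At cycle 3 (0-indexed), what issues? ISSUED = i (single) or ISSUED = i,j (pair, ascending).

t=0 i0:sll.ALU ; RAW+WAW r1
t=1 i1:and.ALU ; RAW r1
t=2 i2:add.ALU ; RAW r0
t=3 i3:mul.MUL ; no-port MUL/MUL
t=4 i4:mulh.MUL ; RAW r0
t=5 i5:st.MEM ; no-port MEM/MEM
t=6 i6&i7:st.MEM+mulh.MUL ; dual
t=7 i8:ld.MEM ; tail

ISSUED = 3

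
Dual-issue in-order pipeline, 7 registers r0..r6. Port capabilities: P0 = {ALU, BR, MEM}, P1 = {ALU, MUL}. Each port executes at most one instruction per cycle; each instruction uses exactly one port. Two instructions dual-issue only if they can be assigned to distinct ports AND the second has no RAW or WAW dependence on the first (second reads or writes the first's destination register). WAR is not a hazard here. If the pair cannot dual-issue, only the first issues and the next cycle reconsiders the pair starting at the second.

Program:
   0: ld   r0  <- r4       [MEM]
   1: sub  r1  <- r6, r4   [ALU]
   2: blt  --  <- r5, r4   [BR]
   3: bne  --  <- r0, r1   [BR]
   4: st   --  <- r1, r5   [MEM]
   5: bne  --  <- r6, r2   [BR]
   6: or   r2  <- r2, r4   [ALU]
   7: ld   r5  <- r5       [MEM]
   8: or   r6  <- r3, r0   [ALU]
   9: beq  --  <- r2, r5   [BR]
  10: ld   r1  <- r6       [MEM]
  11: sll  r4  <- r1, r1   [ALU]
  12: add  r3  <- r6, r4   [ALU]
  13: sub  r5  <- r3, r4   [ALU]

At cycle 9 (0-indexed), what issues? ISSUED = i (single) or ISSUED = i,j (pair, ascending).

  cy0 -> i0+i1 (ld sub) pair
  cy1 -> i2 (blt) no-port BR/BR
  cy2 -> i3 (bne) no-port BR/MEM
  cy3 -> i4 (st) no-port MEM/BR
  cy4 -> i5+i6 (bne or) pair
  cy5 -> i7+i8 (ld or) pair
  cy6 -> i9 (beq) no-port BR/MEM
  cy7 -> i10 (ld) RAW r1
  cy8 -> i11 (sll) RAW r4
  cy9 -> i12 (add) RAW r3
  cy10 -> i13 (sub) tail

ISSUED = 12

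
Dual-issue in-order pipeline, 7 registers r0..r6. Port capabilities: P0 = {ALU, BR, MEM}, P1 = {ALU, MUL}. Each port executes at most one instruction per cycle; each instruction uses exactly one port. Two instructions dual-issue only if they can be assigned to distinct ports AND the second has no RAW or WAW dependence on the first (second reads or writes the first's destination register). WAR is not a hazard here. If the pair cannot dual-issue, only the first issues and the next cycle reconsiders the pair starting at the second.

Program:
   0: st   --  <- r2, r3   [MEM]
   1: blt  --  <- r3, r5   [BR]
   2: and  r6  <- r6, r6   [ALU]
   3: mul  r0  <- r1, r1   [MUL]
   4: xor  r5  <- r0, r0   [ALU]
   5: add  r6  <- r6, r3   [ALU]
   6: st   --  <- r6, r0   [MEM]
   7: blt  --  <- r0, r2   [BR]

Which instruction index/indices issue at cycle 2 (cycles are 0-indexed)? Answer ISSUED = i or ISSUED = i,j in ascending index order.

ISSUED = 3

c0: i0 st.MEM  no-port MEM/BR
c1: i1,i2 blt.BR+and.ALU  dual
c2: i3 mul.MUL  RAW r0
c3: i4,i5 xor.ALU+add.ALU  dual
c4: i6 st.MEM  no-port MEM/BR
c5: i7 blt.BR  tail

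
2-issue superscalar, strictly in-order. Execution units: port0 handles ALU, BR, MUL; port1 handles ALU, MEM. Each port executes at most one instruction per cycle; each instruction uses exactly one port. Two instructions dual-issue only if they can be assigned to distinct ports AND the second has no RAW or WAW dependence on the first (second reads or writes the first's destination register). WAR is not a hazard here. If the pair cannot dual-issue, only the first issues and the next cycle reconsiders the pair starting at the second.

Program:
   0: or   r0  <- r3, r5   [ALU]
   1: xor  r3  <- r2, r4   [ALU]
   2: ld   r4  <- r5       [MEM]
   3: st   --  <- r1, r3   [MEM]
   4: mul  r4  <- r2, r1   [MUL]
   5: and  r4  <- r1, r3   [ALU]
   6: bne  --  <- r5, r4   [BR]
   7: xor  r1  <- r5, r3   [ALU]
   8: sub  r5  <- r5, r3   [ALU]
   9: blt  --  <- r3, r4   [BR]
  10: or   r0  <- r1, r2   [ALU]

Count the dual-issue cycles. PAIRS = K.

[0] i0,i1  or/xor  -- dual
[1] i2  ld  -- no-port MEM/MEM
[2] i3,i4  st/mul  -- dual
[3] i5  and  -- RAW r4
[4] i6,i7  bne/xor  -- dual
[5] i8,i9  sub/blt  -- dual
[6] i10  or  -- tail

PAIRS = 4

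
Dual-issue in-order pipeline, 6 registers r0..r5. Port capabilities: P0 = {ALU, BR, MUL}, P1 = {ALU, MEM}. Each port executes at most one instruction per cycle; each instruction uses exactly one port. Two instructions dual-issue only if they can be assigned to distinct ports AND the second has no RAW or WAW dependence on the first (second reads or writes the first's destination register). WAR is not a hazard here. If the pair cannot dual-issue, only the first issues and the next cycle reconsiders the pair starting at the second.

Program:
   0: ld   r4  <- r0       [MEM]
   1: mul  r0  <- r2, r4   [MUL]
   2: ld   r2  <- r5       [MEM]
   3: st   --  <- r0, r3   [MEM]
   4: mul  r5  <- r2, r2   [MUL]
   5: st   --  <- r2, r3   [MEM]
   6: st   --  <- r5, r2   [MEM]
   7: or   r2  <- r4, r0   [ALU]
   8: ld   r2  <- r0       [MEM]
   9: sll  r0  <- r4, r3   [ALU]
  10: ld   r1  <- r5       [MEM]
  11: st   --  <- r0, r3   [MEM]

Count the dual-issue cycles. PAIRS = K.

PAIRS = 4

  cy0 -> i0 (ld) RAW r4
  cy1 -> i1&i2 (mul;ld) dual
  cy2 -> i3&i4 (st;mul) dual
  cy3 -> i5 (st) no-port MEM/MEM
  cy4 -> i6&i7 (st;or) dual
  cy5 -> i8&i9 (ld;sll) dual
  cy6 -> i10 (ld) no-port MEM/MEM
  cy7 -> i11 (st) tail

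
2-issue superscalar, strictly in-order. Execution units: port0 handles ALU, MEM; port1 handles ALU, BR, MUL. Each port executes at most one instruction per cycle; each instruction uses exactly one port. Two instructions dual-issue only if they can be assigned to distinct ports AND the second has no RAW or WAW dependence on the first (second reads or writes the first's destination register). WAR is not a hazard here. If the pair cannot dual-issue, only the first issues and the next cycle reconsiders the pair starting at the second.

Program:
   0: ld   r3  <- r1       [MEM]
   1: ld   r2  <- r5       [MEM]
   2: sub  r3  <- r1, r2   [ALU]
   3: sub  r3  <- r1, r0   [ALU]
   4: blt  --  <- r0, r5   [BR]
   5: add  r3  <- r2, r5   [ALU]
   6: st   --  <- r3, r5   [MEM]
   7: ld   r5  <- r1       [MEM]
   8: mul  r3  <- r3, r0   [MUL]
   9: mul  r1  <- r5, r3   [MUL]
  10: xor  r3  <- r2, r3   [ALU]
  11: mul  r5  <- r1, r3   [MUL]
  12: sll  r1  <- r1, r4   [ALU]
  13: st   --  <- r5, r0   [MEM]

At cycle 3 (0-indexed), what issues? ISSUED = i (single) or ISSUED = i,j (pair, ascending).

ISSUED = 3,4

#0 head=0: ld i0 no-port MEM/MEM
#1 head=1: ld i1 RAW r2
#2 head=2: sub i2 WAW r3
#3 head=3: sub/blt i3,i4 2-wide
#4 head=5: add i5 RAW r3
#5 head=6: st i6 no-port MEM/MEM
#6 head=7: ld/mul i7,i8 2-wide
#7 head=9: mul/xor i9,i10 2-wide
#8 head=11: mul/sll i11,i12 2-wide
#9 head=13: st i13 tail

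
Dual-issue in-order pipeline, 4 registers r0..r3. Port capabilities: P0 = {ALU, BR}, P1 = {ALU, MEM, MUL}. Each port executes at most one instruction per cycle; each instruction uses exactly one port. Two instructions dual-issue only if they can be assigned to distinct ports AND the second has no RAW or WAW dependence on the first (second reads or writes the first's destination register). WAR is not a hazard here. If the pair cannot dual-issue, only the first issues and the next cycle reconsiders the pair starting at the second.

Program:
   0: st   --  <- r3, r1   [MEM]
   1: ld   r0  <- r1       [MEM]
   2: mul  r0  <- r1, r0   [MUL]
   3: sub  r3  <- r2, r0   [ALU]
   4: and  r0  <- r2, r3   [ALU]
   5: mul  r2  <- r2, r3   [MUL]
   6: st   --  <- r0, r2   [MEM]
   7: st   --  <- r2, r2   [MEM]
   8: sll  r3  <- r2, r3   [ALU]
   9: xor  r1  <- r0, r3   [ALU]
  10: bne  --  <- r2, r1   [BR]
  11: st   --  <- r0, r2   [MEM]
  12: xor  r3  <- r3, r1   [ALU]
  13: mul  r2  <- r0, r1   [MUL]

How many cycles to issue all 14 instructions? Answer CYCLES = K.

CYCLES = 10

  cy0 -> i0 (st) no-port MEM/MEM
  cy1 -> i1 (ld) no-port MEM/MUL
  cy2 -> i2 (mul) RAW r0
  cy3 -> i3 (sub) RAW r3
  cy4 -> i4/i5 (and;mul) dual
  cy5 -> i6 (st) no-port MEM/MEM
  cy6 -> i7/i8 (st;sll) dual
  cy7 -> i9 (xor) RAW r1
  cy8 -> i10/i11 (bne;st) dual
  cy9 -> i12/i13 (xor;mul) dual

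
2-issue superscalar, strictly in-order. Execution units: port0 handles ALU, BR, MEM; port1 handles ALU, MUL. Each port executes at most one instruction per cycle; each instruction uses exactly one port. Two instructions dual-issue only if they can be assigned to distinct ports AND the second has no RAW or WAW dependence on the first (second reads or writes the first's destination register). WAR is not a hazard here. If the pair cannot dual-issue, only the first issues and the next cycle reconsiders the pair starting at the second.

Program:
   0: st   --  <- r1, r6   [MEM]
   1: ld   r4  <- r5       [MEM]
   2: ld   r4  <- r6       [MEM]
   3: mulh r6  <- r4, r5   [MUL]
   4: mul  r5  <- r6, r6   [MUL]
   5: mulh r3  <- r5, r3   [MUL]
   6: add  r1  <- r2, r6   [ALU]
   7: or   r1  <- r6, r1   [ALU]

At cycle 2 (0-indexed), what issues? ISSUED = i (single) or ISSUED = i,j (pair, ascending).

ISSUED = 2

  cy0 -> i0 (st.MEM) no-port MEM/MEM
  cy1 -> i1 (ld.MEM) no-port MEM/MEM
  cy2 -> i2 (ld.MEM) RAW r4
  cy3 -> i3 (mulh.MUL) no-port MUL/MUL
  cy4 -> i4 (mul.MUL) no-port MUL/MUL
  cy5 -> i5+i6 (mulh.MUL/add.ALU) pair
  cy6 -> i7 (or.ALU) tail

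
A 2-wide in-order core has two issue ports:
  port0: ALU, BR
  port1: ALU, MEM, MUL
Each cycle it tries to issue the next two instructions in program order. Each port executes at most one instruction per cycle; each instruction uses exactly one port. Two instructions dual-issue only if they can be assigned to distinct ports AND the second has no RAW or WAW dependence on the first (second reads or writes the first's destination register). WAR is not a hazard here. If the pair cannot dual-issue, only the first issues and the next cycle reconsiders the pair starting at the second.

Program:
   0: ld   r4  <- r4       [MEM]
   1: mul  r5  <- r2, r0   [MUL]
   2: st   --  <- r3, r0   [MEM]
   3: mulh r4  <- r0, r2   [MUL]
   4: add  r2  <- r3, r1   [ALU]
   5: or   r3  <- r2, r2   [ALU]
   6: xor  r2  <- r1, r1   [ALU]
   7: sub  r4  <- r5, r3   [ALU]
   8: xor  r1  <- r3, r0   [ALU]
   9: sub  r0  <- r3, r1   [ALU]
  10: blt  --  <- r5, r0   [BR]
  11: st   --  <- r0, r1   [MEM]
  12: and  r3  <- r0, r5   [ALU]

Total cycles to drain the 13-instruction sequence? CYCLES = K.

CYCLES = 9

  cy0 -> i0 (ld.MEM) no-port MEM/MUL
  cy1 -> i1 (mul.MUL) no-port MUL/MEM
  cy2 -> i2 (st.MEM) no-port MEM/MUL
  cy3 -> i3/i4 (mulh.MUL;add.ALU) dual
  cy4 -> i5/i6 (or.ALU;xor.ALU) dual
  cy5 -> i7/i8 (sub.ALU;xor.ALU) dual
  cy6 -> i9 (sub.ALU) RAW r0
  cy7 -> i10/i11 (blt.BR;st.MEM) dual
  cy8 -> i12 (and.ALU) tail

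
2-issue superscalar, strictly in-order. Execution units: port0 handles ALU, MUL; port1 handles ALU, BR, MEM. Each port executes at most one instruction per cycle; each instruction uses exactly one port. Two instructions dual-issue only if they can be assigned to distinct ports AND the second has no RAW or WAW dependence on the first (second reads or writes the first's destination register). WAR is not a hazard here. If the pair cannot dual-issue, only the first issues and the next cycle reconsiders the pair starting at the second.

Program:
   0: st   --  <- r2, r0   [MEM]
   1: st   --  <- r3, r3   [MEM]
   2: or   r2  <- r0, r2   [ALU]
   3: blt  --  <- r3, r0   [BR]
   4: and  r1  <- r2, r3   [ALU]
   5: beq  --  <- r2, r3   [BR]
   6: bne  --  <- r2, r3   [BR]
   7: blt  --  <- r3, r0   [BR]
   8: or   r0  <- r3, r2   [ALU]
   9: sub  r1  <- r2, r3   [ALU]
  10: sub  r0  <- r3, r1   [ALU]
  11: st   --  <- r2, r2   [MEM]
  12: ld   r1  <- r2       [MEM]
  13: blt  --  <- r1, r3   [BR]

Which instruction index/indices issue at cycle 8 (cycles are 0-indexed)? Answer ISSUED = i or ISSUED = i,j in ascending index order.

ISSUED = 12

#0 head=0: st i0 no-port MEM/MEM
#1 head=1: st+or i1/i2 dual
#2 head=3: blt+and i3/i4 dual
#3 head=5: beq i5 no-port BR/BR
#4 head=6: bne i6 no-port BR/BR
#5 head=7: blt+or i7/i8 dual
#6 head=9: sub i9 RAW r1
#7 head=10: sub+st i10/i11 dual
#8 head=12: ld i12 no-port MEM/BR
#9 head=13: blt i13 tail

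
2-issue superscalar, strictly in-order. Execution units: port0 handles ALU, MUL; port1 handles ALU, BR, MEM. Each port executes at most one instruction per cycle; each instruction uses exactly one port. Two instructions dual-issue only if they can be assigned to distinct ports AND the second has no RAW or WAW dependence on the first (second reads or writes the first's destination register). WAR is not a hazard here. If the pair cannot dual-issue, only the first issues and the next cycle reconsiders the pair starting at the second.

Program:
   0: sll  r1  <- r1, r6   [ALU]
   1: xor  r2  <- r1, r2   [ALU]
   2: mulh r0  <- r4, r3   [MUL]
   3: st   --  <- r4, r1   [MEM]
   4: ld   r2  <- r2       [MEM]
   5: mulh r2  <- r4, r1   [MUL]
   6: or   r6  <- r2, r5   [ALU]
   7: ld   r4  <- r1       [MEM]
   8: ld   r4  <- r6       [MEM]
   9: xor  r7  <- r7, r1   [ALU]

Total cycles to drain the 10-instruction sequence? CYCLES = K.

  cy0 -> i0 (sll) RAW r1
  cy1 -> i1/i2 (xor;mulh) dual
  cy2 -> i3 (st) no-port MEM/MEM
  cy3 -> i4 (ld) WAW r2
  cy4 -> i5 (mulh) RAW r2
  cy5 -> i6/i7 (or;ld) dual
  cy6 -> i8/i9 (ld;xor) dual

CYCLES = 7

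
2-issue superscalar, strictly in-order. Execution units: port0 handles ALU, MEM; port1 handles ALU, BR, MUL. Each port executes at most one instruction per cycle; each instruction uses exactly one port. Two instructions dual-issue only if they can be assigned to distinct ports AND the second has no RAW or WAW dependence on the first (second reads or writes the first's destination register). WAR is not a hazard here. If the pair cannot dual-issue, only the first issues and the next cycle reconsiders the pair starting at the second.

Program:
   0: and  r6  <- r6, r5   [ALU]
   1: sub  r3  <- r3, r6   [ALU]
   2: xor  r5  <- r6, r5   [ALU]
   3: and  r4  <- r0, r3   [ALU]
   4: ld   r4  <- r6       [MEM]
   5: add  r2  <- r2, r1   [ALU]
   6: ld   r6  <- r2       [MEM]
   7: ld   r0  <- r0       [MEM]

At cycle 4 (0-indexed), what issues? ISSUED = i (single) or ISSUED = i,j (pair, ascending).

c0: i0 and  RAW r6
c1: i1&i2 sub+xor  pair
c2: i3 and  WAW r4
c3: i4&i5 ld+add  pair
c4: i6 ld  no-port MEM/MEM
c5: i7 ld  tail

ISSUED = 6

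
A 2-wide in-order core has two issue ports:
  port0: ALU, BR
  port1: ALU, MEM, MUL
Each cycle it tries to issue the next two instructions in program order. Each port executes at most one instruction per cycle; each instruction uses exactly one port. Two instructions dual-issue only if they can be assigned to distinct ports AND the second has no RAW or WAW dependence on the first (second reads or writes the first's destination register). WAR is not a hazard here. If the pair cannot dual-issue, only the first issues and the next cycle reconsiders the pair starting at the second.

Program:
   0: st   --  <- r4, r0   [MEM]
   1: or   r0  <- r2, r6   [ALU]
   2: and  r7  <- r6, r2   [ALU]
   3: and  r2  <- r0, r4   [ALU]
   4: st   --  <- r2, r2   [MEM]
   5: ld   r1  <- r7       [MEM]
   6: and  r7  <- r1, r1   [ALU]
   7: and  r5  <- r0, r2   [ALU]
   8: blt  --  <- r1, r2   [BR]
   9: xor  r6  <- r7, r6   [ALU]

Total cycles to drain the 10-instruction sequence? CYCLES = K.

CYCLES = 6

c0: i0&i1 st.MEM/or.ALU  pair
c1: i2&i3 and.ALU/and.ALU  pair
c2: i4 st.MEM  no-port MEM/MEM
c3: i5 ld.MEM  RAW r1
c4: i6&i7 and.ALU/and.ALU  pair
c5: i8&i9 blt.BR/xor.ALU  pair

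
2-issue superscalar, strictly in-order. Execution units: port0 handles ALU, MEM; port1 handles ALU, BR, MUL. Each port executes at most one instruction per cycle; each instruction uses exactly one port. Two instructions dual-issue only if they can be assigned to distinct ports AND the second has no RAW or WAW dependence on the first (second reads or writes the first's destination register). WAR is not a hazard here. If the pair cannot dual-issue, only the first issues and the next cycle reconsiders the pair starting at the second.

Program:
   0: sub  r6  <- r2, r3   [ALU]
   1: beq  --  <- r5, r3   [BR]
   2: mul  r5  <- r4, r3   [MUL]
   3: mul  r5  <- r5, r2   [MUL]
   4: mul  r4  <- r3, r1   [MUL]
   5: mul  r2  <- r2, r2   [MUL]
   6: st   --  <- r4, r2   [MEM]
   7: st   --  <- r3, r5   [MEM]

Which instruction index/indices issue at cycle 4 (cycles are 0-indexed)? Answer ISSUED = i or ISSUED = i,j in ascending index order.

ISSUED = 5

#0 head=0: sub.ALU/beq.BR i0&i1 dual
#1 head=2: mul.MUL i2 no-port MUL/MUL
#2 head=3: mul.MUL i3 no-port MUL/MUL
#3 head=4: mul.MUL i4 no-port MUL/MUL
#4 head=5: mul.MUL i5 RAW r2
#5 head=6: st.MEM i6 no-port MEM/MEM
#6 head=7: st.MEM i7 tail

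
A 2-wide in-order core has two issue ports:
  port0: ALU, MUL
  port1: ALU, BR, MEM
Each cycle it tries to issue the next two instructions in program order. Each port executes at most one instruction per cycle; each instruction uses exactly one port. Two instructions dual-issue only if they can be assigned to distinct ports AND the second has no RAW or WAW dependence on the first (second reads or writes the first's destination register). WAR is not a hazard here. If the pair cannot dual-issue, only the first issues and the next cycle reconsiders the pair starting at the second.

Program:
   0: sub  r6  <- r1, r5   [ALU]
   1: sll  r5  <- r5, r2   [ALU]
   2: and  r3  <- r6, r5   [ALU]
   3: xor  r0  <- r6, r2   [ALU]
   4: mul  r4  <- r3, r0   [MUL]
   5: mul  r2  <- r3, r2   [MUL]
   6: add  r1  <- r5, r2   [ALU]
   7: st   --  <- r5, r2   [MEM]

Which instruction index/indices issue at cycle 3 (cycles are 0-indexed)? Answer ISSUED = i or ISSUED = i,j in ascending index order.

ISSUED = 5

t=0 i0&i1:sub.ALU/sll.ALU ; pair
t=1 i2&i3:and.ALU/xor.ALU ; pair
t=2 i4:mul.MUL ; no-port MUL/MUL
t=3 i5:mul.MUL ; RAW r2
t=4 i6&i7:add.ALU/st.MEM ; pair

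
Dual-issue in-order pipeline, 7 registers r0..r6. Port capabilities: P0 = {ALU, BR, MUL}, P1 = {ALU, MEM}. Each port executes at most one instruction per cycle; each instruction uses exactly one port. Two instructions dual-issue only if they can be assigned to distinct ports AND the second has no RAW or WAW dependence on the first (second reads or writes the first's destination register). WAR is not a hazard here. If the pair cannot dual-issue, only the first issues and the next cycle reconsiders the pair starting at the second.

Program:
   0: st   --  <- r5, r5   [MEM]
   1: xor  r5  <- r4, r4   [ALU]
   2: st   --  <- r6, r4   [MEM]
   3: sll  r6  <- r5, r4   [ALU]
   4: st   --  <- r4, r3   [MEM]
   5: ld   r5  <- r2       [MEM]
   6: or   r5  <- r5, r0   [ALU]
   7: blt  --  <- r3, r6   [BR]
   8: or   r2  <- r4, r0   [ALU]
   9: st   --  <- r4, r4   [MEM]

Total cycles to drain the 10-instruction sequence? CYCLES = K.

[0] i0,i1  st.MEM xor.ALU  -- 2-wide
[1] i2,i3  st.MEM sll.ALU  -- 2-wide
[2] i4  st.MEM  -- no-port MEM/MEM
[3] i5  ld.MEM  -- RAW+WAW r5
[4] i6,i7  or.ALU blt.BR  -- 2-wide
[5] i8,i9  or.ALU st.MEM  -- 2-wide

CYCLES = 6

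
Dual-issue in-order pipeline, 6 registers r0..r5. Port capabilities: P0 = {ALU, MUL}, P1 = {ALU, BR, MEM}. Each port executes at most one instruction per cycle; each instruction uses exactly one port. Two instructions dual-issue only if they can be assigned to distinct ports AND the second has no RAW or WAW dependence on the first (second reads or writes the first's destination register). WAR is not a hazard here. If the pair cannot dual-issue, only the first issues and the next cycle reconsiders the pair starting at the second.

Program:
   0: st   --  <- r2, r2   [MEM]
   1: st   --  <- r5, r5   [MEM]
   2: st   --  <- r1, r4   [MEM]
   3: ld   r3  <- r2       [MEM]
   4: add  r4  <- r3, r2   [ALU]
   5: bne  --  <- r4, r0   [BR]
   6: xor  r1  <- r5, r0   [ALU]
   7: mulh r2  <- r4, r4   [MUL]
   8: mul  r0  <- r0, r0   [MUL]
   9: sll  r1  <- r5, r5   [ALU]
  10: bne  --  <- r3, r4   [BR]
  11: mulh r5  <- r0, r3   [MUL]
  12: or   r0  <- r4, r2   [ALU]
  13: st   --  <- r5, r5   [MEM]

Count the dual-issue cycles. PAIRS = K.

PAIRS = 4

[0] i0  st.MEM  -- no-port MEM/MEM
[1] i1  st.MEM  -- no-port MEM/MEM
[2] i2  st.MEM  -- no-port MEM/MEM
[3] i3  ld.MEM  -- RAW r3
[4] i4  add.ALU  -- RAW r4
[5] i5&i6  bne.BR;xor.ALU  -- 2-wide
[6] i7  mulh.MUL  -- no-port MUL/MUL
[7] i8&i9  mul.MUL;sll.ALU  -- 2-wide
[8] i10&i11  bne.BR;mulh.MUL  -- 2-wide
[9] i12&i13  or.ALU;st.MEM  -- 2-wide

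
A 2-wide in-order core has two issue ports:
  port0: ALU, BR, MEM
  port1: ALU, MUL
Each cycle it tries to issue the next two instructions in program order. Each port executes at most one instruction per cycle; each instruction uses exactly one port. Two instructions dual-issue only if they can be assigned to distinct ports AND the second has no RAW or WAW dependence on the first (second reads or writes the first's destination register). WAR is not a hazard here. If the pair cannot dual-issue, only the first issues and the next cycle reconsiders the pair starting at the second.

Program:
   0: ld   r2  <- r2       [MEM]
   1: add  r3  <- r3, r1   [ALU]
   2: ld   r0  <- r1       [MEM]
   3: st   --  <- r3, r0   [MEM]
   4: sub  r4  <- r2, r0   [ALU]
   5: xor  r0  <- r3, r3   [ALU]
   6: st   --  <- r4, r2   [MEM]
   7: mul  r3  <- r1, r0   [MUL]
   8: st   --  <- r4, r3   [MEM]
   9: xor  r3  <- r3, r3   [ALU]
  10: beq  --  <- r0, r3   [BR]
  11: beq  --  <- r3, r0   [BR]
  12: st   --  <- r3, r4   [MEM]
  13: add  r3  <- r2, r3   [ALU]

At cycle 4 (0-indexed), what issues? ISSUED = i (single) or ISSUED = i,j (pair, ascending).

ISSUED = 7

  cy0 -> i0,i1 (ld.MEM add.ALU) 2-wide
  cy1 -> i2 (ld.MEM) no-port MEM/MEM
  cy2 -> i3,i4 (st.MEM sub.ALU) 2-wide
  cy3 -> i5,i6 (xor.ALU st.MEM) 2-wide
  cy4 -> i7 (mul.MUL) RAW r3
  cy5 -> i8,i9 (st.MEM xor.ALU) 2-wide
  cy6 -> i10 (beq.BR) no-port BR/BR
  cy7 -> i11 (beq.BR) no-port BR/MEM
  cy8 -> i12,i13 (st.MEM add.ALU) 2-wide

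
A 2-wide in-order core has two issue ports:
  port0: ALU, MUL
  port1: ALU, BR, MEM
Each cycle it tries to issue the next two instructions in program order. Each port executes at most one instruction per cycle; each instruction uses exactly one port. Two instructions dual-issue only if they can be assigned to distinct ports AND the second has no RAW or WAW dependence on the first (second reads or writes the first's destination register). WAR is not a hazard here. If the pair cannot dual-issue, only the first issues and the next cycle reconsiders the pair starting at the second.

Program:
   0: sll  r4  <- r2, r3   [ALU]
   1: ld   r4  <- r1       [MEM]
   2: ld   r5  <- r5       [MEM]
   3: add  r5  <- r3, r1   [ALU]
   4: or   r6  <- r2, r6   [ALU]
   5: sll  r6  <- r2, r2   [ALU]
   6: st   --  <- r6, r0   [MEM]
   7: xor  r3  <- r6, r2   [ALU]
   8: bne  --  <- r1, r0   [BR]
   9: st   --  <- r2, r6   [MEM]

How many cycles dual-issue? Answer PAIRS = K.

t=0 i0:sll.ALU ; WAW r4
t=1 i1:ld.MEM ; no-port MEM/MEM
t=2 i2:ld.MEM ; WAW r5
t=3 i3&i4:add.ALU;or.ALU ; dual
t=4 i5:sll.ALU ; RAW r6
t=5 i6&i7:st.MEM;xor.ALU ; dual
t=6 i8:bne.BR ; no-port BR/MEM
t=7 i9:st.MEM ; tail

PAIRS = 2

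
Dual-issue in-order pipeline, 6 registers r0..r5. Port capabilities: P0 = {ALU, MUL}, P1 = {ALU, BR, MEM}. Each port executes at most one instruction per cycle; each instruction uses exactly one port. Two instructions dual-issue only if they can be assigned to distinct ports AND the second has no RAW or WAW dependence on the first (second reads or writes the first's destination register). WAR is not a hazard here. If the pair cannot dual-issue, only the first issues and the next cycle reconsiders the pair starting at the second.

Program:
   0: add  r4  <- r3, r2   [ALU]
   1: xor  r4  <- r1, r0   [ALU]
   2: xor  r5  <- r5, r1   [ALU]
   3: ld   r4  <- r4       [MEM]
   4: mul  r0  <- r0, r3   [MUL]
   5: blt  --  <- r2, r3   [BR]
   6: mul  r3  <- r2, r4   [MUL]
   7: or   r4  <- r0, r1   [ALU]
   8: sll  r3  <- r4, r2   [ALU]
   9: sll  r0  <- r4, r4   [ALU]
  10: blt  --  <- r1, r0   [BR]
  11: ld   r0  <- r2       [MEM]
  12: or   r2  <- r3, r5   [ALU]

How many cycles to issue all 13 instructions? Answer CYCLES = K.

CYCLES = 8

0. add.ALU @i0  | WAW r4
1. xor.ALU xor.ALU @i1,i2  | dual
2. ld.MEM mul.MUL @i3,i4  | dual
3. blt.BR mul.MUL @i5,i6  | dual
4. or.ALU @i7  | RAW r4
5. sll.ALU sll.ALU @i8,i9  | dual
6. blt.BR @i10  | no-port BR/MEM
7. ld.MEM or.ALU @i11,i12  | dual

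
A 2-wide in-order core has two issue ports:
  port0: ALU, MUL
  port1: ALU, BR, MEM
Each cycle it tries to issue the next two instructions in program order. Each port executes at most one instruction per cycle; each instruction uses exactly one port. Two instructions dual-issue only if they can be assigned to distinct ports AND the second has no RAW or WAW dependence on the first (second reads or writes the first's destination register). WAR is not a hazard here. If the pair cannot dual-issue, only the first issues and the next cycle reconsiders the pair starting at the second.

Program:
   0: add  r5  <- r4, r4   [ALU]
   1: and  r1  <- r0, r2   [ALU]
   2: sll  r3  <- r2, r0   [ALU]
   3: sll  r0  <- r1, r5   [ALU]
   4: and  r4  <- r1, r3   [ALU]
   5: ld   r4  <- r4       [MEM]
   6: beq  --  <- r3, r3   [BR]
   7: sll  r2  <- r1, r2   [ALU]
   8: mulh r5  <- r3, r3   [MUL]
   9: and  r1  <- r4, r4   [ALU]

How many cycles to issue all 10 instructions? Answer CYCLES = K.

0. add and @i0+i1  | 2-wide
1. sll sll @i2+i3  | 2-wide
2. and @i4  | RAW+WAW r4
3. ld @i5  | no-port MEM/BR
4. beq sll @i6+i7  | 2-wide
5. mulh and @i8+i9  | 2-wide

CYCLES = 6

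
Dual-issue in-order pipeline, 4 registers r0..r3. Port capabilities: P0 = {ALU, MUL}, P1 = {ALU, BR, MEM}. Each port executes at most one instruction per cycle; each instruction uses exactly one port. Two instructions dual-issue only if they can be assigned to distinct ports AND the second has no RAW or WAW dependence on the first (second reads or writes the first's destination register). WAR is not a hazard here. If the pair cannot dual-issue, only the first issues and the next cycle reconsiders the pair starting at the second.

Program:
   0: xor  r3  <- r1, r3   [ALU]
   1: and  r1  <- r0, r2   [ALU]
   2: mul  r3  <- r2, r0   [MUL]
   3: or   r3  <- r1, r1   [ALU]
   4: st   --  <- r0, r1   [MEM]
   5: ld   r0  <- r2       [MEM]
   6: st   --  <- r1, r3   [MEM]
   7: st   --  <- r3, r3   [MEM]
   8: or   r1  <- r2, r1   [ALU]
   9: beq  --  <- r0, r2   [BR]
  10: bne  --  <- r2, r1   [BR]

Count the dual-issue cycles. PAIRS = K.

t=0 i0+i1:xor+and ; 2-wide
t=1 i2:mul ; WAW r3
t=2 i3+i4:or+st ; 2-wide
t=3 i5:ld ; no-port MEM/MEM
t=4 i6:st ; no-port MEM/MEM
t=5 i7+i8:st+or ; 2-wide
t=6 i9:beq ; no-port BR/BR
t=7 i10:bne ; tail

PAIRS = 3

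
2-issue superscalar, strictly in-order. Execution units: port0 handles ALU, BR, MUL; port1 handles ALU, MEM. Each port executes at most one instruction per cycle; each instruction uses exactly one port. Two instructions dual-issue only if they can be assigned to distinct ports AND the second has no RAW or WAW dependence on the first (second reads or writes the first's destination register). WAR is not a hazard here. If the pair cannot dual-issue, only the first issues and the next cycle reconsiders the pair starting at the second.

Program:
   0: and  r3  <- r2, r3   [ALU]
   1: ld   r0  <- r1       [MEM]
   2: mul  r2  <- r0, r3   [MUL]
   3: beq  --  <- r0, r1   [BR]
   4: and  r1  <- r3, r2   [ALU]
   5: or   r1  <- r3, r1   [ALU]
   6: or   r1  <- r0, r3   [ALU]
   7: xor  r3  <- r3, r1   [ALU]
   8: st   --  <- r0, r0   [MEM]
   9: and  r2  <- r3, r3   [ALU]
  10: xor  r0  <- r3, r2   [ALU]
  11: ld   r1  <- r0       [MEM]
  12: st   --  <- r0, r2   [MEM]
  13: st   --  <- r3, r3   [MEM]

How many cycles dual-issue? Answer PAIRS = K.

0. and.ALU/ld.MEM @i0/i1  | pair
1. mul.MUL @i2  | no-port MUL/BR
2. beq.BR/and.ALU @i3/i4  | pair
3. or.ALU @i5  | WAW r1
4. or.ALU @i6  | RAW r1
5. xor.ALU/st.MEM @i7/i8  | pair
6. and.ALU @i9  | RAW r2
7. xor.ALU @i10  | RAW r0
8. ld.MEM @i11  | no-port MEM/MEM
9. st.MEM @i12  | no-port MEM/MEM
10. st.MEM @i13  | tail

PAIRS = 3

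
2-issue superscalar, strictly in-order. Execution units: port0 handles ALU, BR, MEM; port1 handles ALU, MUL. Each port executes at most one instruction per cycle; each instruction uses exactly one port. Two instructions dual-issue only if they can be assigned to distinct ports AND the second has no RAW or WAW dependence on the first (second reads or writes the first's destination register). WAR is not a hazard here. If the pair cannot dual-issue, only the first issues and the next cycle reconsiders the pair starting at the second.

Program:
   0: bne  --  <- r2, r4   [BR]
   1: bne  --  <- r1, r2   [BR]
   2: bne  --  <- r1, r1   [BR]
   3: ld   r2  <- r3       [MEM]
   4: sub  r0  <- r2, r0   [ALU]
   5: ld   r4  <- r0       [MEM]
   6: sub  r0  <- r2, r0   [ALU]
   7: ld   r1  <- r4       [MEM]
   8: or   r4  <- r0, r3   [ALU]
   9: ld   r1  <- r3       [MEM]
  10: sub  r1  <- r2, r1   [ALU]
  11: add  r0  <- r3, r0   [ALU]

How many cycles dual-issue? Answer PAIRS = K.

#0 head=0: bne.BR i0 no-port BR/BR
#1 head=1: bne.BR i1 no-port BR/BR
#2 head=2: bne.BR i2 no-port BR/MEM
#3 head=3: ld.MEM i3 RAW r2
#4 head=4: sub.ALU i4 RAW r0
#5 head=5: ld.MEM sub.ALU i5/i6 pair
#6 head=7: ld.MEM or.ALU i7/i8 pair
#7 head=9: ld.MEM i9 RAW+WAW r1
#8 head=10: sub.ALU add.ALU i10/i11 pair

PAIRS = 3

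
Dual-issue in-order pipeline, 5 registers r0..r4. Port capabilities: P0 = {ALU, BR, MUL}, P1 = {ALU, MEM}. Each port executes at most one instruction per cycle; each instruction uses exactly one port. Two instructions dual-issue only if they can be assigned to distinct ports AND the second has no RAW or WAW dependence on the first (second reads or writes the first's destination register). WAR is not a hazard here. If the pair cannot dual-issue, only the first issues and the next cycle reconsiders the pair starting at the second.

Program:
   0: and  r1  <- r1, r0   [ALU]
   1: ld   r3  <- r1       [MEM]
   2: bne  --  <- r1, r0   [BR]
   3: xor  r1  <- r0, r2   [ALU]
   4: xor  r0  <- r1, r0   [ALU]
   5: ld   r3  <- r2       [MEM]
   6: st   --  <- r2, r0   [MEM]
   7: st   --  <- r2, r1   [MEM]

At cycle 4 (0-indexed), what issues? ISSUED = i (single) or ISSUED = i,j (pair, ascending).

#0 head=0: and.ALU i0 RAW r1
#1 head=1: ld.MEM+bne.BR i1&i2 pair
#2 head=3: xor.ALU i3 RAW r1
#3 head=4: xor.ALU+ld.MEM i4&i5 pair
#4 head=6: st.MEM i6 no-port MEM/MEM
#5 head=7: st.MEM i7 tail

ISSUED = 6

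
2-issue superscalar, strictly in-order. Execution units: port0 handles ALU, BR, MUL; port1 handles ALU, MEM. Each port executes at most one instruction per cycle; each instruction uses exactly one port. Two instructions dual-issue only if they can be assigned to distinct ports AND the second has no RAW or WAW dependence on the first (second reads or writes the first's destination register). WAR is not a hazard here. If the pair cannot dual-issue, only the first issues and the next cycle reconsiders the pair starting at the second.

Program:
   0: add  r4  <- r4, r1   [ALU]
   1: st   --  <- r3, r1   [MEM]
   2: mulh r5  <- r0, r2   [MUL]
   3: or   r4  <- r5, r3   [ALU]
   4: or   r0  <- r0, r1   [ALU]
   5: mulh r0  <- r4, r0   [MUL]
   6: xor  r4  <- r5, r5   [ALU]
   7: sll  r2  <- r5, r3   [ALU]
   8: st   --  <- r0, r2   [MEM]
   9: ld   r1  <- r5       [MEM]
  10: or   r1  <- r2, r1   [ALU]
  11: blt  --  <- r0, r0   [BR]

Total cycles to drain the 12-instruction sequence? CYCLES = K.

c0: i0&i1 add.ALU+st.MEM  2-wide
c1: i2 mulh.MUL  RAW r5
c2: i3&i4 or.ALU+or.ALU  2-wide
c3: i5&i6 mulh.MUL+xor.ALU  2-wide
c4: i7 sll.ALU  RAW r2
c5: i8 st.MEM  no-port MEM/MEM
c6: i9 ld.MEM  RAW+WAW r1
c7: i10&i11 or.ALU+blt.BR  2-wide

CYCLES = 8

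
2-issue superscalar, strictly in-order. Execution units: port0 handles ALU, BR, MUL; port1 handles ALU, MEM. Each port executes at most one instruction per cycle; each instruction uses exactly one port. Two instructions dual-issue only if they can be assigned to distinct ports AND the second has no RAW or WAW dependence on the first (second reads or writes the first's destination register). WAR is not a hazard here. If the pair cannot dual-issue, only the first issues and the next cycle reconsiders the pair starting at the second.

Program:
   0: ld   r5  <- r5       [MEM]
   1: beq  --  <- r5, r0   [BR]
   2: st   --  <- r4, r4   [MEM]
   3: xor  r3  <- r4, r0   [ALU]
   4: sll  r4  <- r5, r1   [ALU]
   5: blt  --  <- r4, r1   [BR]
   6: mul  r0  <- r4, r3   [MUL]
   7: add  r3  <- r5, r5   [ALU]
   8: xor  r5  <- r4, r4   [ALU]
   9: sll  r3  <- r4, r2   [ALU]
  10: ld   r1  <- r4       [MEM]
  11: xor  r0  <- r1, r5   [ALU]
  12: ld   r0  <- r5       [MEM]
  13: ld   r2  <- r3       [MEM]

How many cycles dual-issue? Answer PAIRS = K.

PAIRS = 4

t=0 i0:ld.MEM ; RAW r5
t=1 i1+i2:beq.BR st.MEM ; 2-wide
t=2 i3+i4:xor.ALU sll.ALU ; 2-wide
t=3 i5:blt.BR ; no-port BR/MUL
t=4 i6+i7:mul.MUL add.ALU ; 2-wide
t=5 i8+i9:xor.ALU sll.ALU ; 2-wide
t=6 i10:ld.MEM ; RAW r1
t=7 i11:xor.ALU ; WAW r0
t=8 i12:ld.MEM ; no-port MEM/MEM
t=9 i13:ld.MEM ; tail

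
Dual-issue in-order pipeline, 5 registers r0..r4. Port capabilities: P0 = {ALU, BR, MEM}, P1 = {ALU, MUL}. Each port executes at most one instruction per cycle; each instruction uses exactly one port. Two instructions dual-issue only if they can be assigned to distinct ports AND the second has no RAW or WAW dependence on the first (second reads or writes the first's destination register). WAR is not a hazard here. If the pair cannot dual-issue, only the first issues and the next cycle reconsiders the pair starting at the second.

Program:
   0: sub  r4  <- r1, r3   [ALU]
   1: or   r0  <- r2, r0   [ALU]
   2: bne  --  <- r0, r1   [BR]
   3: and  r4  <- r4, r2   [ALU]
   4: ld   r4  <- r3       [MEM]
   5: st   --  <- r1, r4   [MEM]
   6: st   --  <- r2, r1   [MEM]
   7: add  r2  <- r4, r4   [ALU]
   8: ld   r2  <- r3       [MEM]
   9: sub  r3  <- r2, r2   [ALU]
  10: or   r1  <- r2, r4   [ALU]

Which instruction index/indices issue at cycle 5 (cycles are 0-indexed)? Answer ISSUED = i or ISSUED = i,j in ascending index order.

ISSUED = 8

#0 head=0: sub/or i0/i1 dual
#1 head=2: bne/and i2/i3 dual
#2 head=4: ld i4 no-port MEM/MEM
#3 head=5: st i5 no-port MEM/MEM
#4 head=6: st/add i6/i7 dual
#5 head=8: ld i8 RAW r2
#6 head=9: sub/or i9/i10 dual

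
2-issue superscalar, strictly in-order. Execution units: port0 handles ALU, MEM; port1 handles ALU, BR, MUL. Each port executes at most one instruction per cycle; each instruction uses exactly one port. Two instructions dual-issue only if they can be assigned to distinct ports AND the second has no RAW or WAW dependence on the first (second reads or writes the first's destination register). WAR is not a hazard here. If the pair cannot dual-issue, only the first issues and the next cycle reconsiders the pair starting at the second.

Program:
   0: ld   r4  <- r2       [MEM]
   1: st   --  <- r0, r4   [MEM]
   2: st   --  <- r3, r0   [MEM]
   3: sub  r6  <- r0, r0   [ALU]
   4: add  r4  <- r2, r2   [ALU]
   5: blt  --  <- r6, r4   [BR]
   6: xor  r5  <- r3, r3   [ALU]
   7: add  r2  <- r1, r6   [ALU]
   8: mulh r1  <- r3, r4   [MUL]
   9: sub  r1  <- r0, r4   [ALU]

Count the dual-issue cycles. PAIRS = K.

t=0 i0:ld ; no-port MEM/MEM
t=1 i1:st ; no-port MEM/MEM
t=2 i2,i3:st;sub ; pair
t=3 i4:add ; RAW r4
t=4 i5,i6:blt;xor ; pair
t=5 i7,i8:add;mulh ; pair
t=6 i9:sub ; tail

PAIRS = 3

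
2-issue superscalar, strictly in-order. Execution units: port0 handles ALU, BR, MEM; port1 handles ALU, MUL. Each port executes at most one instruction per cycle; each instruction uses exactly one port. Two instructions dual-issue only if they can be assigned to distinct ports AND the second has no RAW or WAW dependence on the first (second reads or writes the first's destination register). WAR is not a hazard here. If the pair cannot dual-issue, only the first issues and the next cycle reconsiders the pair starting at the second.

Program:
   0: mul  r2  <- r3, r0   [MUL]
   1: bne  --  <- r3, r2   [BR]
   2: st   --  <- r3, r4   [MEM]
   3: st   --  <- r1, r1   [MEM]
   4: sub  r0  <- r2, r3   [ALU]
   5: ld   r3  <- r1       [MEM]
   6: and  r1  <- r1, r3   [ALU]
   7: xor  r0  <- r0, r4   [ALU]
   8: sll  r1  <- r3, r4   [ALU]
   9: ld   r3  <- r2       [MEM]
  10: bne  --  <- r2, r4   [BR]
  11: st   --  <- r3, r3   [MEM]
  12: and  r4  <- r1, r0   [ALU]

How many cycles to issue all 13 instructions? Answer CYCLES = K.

CYCLES = 9

[0] i0  mul  -- RAW r2
[1] i1  bne  -- no-port BR/MEM
[2] i2  st  -- no-port MEM/MEM
[3] i3,i4  st;sub  -- 2-wide
[4] i5  ld  -- RAW r3
[5] i6,i7  and;xor  -- 2-wide
[6] i8,i9  sll;ld  -- 2-wide
[7] i10  bne  -- no-port BR/MEM
[8] i11,i12  st;and  -- 2-wide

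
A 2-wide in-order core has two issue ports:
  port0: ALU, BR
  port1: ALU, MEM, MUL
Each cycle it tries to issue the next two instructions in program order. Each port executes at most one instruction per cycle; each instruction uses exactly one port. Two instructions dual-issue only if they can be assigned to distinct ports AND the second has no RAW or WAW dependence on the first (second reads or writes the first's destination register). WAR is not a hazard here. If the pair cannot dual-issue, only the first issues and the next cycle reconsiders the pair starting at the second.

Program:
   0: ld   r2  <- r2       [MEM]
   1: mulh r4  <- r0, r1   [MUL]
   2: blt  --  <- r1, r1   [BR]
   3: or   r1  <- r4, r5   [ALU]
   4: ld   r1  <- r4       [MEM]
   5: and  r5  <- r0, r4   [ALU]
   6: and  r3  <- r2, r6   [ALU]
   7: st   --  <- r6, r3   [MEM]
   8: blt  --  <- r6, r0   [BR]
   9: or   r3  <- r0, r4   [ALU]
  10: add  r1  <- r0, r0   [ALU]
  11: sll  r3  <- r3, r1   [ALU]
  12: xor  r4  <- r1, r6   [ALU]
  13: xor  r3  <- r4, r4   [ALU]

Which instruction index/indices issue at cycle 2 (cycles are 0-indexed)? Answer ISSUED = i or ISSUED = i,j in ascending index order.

ISSUED = 3

t=0 i0:ld ; no-port MEM/MUL
t=1 i1+i2:mulh blt ; dual
t=2 i3:or ; WAW r1
t=3 i4+i5:ld and ; dual
t=4 i6:and ; RAW r3
t=5 i7+i8:st blt ; dual
t=6 i9+i10:or add ; dual
t=7 i11+i12:sll xor ; dual
t=8 i13:xor ; tail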